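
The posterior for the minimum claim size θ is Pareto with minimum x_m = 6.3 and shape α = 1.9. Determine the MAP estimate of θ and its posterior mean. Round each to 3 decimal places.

MAP: 6.300. Posterior mean: 13.300.

The Pareto density is strictly decreasing on [x_m, ∞), so the mode is x_m = 6.300.
Mean = α·x_m/(α−1) = 1.9·6.3/0.9 = 13.300.
The mean is pulled above the mode by the posterior's right skew.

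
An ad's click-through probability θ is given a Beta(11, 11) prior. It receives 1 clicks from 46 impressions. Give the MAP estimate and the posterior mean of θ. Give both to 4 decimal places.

MAP: 0.1667. Posterior mean: 0.1765.

Posterior: Beta(11+1, 11+45) = Beta(12, 56).
Mode = (12−1)/(12+56−2) = 11/66 = 0.1667.
Mean = 12/(12+56) = 12/68 = 0.1765.
Right-skewed posterior ⇒ mode < mean.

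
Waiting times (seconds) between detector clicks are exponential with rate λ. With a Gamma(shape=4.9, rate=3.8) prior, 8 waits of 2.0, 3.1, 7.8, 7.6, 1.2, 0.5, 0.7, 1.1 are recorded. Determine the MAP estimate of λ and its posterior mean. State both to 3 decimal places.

MAP: 0.428. Posterior mean: 0.464.

Σ times = 24.0. Posterior: Gamma(shape = 4.9+8 = 12.9, rate = 3.8+24.0 = 27.8).
Mode = (α−1)/β = 11.9/27.8 = 0.428.
Mean = α/β = 12.9/27.8 = 0.464.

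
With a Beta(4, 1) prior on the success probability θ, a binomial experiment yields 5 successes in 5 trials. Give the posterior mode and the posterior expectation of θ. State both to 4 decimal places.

Posterior: Beta(4+5, 1+0) = Beta(9, 1).
Since β = 1 ≤ 1 and α > 1, the Beta density is monotone increasing on [0,1]; the mode is at 1.
Mean = 9/(9+1) = 0.9000.

MAP: 1.0000. Posterior mean: 0.9000.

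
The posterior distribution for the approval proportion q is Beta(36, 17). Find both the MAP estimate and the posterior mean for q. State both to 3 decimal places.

MAP = 0.686, posterior mean = 0.679

Mode = (36−1)/(36+17−2) = 35/51 = 0.686.
Mean = 36/(36+17) = 36/53 = 0.679.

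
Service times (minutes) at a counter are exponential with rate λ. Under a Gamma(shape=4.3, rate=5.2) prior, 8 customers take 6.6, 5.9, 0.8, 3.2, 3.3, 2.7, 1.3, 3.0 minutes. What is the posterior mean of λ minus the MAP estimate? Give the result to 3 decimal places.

0.031

Σ times = 26.8. Posterior: Gamma(shape = 4.3+8 = 12.3, rate = 5.2+26.8 = 32.0).
Mode = (α−1)/β = 11.3/32.0 = 0.353.
Mean = α/β = 12.3/32.0 = 0.384.
Difference = 0.384 − 0.353 = 0.031.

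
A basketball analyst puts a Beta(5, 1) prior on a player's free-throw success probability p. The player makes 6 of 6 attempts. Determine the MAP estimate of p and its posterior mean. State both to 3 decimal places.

MAP: 1.000. Posterior mean: 0.917.

Posterior: Beta(5+6, 1+0) = Beta(11, 1).
Since β = 1 ≤ 1 and α > 1, the Beta density is monotone increasing on [0,1]; the mode is at 1.
Mean = 11/(11+1) = 0.917.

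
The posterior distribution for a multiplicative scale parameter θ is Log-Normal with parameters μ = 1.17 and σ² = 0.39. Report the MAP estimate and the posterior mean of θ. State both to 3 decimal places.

θ_MAP = 2.181, E[θ|data] = 3.916

Mode = exp(μ − σ²) = exp(0.78) = 2.181.
Mean = exp(μ + σ²/2) = exp(1.365) = 3.916.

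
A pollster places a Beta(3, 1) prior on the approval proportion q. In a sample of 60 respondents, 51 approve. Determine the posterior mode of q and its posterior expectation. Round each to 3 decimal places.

MAP = 0.855; posterior mean = 0.844

Posterior: Beta(3+51, 1+9) = Beta(54, 10).
Mode = (54−1)/(54+10−2) = 53/62 = 0.855.
Mean = 54/(54+10) = 54/64 = 0.844.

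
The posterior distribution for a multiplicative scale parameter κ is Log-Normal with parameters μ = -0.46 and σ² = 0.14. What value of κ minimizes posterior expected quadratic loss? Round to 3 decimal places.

Mode = exp(μ − σ²) = exp(-0.60) = 0.549.
Mean = exp(μ + σ²/2) = exp(-0.390) = 0.677.
Quadratic loss ⇒ the optimal estimator is the posterior mean.

0.677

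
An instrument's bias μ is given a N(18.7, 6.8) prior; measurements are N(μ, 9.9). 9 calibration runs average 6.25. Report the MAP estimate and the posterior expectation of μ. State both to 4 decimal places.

MAP = 7.9835; posterior mean = 7.9835

Posterior for μ is Normal. Precision-weighted mean: (1/6.8·18.7 + 9/9.9·6.25) / (1/6.8 + 9/9.9) = 7.9835.
A Normal posterior is symmetric, so mode = mean.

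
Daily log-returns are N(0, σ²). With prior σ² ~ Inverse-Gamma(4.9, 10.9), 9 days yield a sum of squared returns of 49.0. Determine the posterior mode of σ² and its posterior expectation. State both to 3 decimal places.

σ²_MAP = 3.404, E[σ²|data] = 4.214

Posterior: Inverse-Gamma(shape = 4.9+9/2 = 9.4, scale = 10.9+49.0/2 = 35.4).
Mode = β/(α+1) = 35.4/10.4 = 3.404.
Mean = β/(α−1) = 35.4/8.4 = 4.214.
The posterior is right-skewed, so the mean exceeds the mode.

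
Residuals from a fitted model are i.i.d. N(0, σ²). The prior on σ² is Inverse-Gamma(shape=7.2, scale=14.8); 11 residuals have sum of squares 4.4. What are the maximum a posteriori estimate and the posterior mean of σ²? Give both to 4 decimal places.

Posterior: Inverse-Gamma(shape = 7.2+11/2 = 12.7, scale = 14.8+4.4/2 = 17.0).
Mode = β/(α+1) = 17.0/13.7 = 1.2409.
Mean = β/(α−1) = 17.0/11.7 = 1.4530.
Mean > mode: the posterior has a right tail.

MAP: 1.2409. Posterior mean: 1.4530.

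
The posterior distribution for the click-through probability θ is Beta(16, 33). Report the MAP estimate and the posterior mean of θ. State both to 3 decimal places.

Mode = (16−1)/(16+33−2) = 15/47 = 0.319.
Mean = 16/(16+33) = 16/49 = 0.327.
The mean is pulled above the mode by the posterior's right skew.

MAP estimate = 0.319, posterior mean = 0.327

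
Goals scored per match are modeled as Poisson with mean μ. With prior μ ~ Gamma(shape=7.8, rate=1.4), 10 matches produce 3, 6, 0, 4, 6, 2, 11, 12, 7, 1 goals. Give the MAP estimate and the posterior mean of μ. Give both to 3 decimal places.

MAP = 5.158, posterior mean = 5.246

Σ counts = 52. Posterior: Gamma(shape = 7.8+52 = 59.8, rate = 1.4+10 = 11.4).
Mode = (α−1)/β = 58.8/11.4 = 5.158.
Mean = α/β = 59.8/11.4 = 5.246.
The mean is pulled above the mode by the posterior's right skew.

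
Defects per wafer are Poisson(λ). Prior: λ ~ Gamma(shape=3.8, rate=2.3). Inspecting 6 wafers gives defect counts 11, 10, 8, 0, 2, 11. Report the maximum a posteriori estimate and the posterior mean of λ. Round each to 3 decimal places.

maximum a posteriori estimate = 5.398, posterior mean = 5.518

Σ counts = 42. Posterior: Gamma(shape = 3.8+42 = 45.8, rate = 2.3+6 = 8.3).
Mode = (α−1)/β = 44.8/8.3 = 5.398.
Mean = α/β = 45.8/8.3 = 5.518.
Right-skewed posterior ⇒ mode < mean.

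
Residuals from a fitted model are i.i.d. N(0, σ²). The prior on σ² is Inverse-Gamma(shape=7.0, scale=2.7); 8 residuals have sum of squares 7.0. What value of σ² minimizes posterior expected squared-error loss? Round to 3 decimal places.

0.620

Posterior: Inverse-Gamma(shape = 7.0+8/2 = 11.0, scale = 2.7+7.0/2 = 6.2).
Mode = β/(α+1) = 6.2/12.0 = 0.517.
Mean = β/(α−1) = 6.2/10.0 = 0.620.
Squared-error loss ⇒ the optimal estimator is the posterior mean.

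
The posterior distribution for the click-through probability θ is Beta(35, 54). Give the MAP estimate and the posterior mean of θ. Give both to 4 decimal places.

MAP: 0.3908. Posterior mean: 0.3933.

Mode = (35−1)/(35+54−2) = 34/87 = 0.3908.
Mean = 35/(35+54) = 35/89 = 0.3933.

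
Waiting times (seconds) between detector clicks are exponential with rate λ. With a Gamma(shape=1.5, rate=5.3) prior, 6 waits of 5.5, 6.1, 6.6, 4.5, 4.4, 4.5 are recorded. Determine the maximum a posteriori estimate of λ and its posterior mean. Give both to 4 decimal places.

λ_MAP = 0.1762, E[λ|data] = 0.2033

Σ times = 31.6. Posterior: Gamma(shape = 1.5+6 = 7.5, rate = 5.3+31.6 = 36.9).
Mode = (α−1)/β = 6.5/36.9 = 0.1762.
Mean = α/β = 7.5/36.9 = 0.2033.
Mean > mode: the posterior has a right tail.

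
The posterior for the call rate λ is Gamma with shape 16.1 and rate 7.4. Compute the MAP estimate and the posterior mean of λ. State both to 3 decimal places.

Mode = (α−1)/β = 15.1/7.4 = 2.041.
Mean = α/β = 16.1/7.4 = 2.176.

MAP = 2.041, posterior mean = 2.176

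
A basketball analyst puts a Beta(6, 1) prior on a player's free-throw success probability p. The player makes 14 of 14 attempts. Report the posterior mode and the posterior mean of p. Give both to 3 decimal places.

MAP = 1.000; posterior mean = 0.952

Posterior: Beta(6+14, 1+0) = Beta(20, 1).
Since β = 1 ≤ 1 and α > 1, the Beta density is monotone increasing on [0,1]; the mode is at 1.
Mean = 20/(20+1) = 0.952.
The posterior is left-skewed, so the mode exceeds the mean.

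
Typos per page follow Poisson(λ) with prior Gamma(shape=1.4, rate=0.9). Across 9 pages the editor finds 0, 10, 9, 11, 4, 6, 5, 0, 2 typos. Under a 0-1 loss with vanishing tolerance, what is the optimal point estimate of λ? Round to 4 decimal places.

Σ counts = 47. Posterior: Gamma(shape = 1.4+47 = 48.4, rate = 0.9+9 = 9.9).
Mode = (α−1)/β = 47.4/9.9 = 4.7879.
Mean = α/β = 48.4/9.9 = 4.8889.
This is the posterior mode — the MAP estimate.

4.7879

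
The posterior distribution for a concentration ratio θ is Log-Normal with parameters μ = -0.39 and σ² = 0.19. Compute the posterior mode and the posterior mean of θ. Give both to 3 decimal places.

Mode = exp(μ − σ²) = exp(-0.58) = 0.560.
Mean = exp(μ + σ²/2) = exp(-0.295) = 0.745.

posterior mode = 0.560, posterior mean = 0.745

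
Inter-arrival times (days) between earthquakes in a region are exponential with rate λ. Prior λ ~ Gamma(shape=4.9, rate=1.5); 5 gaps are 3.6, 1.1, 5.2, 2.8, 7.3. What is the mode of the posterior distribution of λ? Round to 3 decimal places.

Σ times = 20.0. Posterior: Gamma(shape = 4.9+5 = 9.9, rate = 1.5+20.0 = 21.5).
Mode = (α−1)/β = 8.9/21.5 = 0.414.
Mean = α/β = 9.9/21.5 = 0.460.
This is the posterior mode — the MAP estimate.

0.414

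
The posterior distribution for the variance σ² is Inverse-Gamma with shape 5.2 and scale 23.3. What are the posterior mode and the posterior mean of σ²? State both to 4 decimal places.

MAP = 3.7581; posterior mean = 5.5476

Mode = β/(α+1) = 23.3/6.2 = 3.7581.
Mean = β/(α−1) = 23.3/4.2 = 5.5476.
The posterior is right-skewed, so the mean exceeds the mode.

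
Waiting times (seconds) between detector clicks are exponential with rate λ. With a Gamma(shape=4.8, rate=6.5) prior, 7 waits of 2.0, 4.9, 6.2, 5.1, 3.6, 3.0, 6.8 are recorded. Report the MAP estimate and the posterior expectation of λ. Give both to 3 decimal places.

MAP: 0.283. Posterior mean: 0.310.

Σ times = 31.6. Posterior: Gamma(shape = 4.8+7 = 11.8, rate = 6.5+31.6 = 38.1).
Mode = (α−1)/β = 10.8/38.1 = 0.283.
Mean = α/β = 11.8/38.1 = 0.310.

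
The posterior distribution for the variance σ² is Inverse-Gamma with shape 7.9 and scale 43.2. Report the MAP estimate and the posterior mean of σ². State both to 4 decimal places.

Mode = β/(α+1) = 43.2/8.9 = 4.8539.
Mean = β/(α−1) = 43.2/6.9 = 6.2609.
The posterior is right-skewed, so the mean exceeds the mode.

MAP: 4.8539. Posterior mean: 6.2609.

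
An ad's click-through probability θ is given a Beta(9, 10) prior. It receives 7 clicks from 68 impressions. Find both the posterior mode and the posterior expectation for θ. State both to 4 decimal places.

posterior mode = 0.1765, posterior expectation = 0.1839

Posterior: Beta(9+7, 10+61) = Beta(16, 71).
Mode = (16−1)/(16+71−2) = 15/85 = 0.1765.
Mean = 16/(16+71) = 16/87 = 0.1839.
Mean > mode: the posterior has a right tail.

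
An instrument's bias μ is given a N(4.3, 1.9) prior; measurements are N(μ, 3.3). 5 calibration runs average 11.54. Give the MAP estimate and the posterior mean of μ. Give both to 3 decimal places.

Posterior for μ is Normal. Precision-weighted mean: (1/1.9·4.3 + 5/3.3·11.54) / (1/1.9 + 5/3.3) = 9.673.
A Normal posterior is symmetric, so mode = mean.

μ_MAP = 9.673, E[μ|data] = 9.673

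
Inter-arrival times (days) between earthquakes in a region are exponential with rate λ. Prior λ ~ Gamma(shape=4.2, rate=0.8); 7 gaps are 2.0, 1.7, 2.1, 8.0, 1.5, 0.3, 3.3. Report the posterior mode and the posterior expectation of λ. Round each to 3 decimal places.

MAP: 0.518. Posterior mean: 0.569.

Σ times = 18.9. Posterior: Gamma(shape = 4.2+7 = 11.2, rate = 0.8+18.9 = 19.7).
Mode = (α−1)/β = 10.2/19.7 = 0.518.
Mean = α/β = 11.2/19.7 = 0.569.
The mean is pulled above the mode by the posterior's right skew.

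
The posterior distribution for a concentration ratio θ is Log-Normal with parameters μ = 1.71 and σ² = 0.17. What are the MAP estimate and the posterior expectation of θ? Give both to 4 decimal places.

Mode = exp(μ − σ²) = exp(1.54) = 4.6646.
Mean = exp(μ + σ²/2) = exp(1.795) = 6.0195.
Right-skewed posterior ⇒ mode < mean.

MAP: 4.6646. Posterior mean: 6.0195.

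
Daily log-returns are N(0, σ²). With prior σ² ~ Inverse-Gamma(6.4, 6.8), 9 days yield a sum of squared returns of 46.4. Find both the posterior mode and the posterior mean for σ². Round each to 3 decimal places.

Posterior: Inverse-Gamma(shape = 6.4+9/2 = 10.9, scale = 6.8+46.4/2 = 30.0).
Mode = β/(α+1) = 30.0/11.9 = 2.521.
Mean = β/(α−1) = 30.0/9.9 = 3.030.

MAP: 2.521. Posterior mean: 3.030.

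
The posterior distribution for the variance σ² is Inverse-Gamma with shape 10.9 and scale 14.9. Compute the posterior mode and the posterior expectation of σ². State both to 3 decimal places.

MAP = 1.252, posterior mean = 1.505

Mode = β/(α+1) = 14.9/11.9 = 1.252.
Mean = β/(α−1) = 14.9/9.9 = 1.505.
The posterior is right-skewed, so the mean exceeds the mode.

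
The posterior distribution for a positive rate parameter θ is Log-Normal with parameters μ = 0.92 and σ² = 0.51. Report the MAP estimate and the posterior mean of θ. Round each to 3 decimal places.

MAP = 1.507, posterior mean = 3.238

Mode = exp(μ − σ²) = exp(0.41) = 1.507.
Mean = exp(μ + σ²/2) = exp(1.175) = 3.238.
The mean is pulled above the mode by the posterior's right skew.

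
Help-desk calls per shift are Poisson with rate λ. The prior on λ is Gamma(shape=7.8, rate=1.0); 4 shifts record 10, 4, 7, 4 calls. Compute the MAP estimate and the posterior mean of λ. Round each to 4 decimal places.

Σ counts = 25. Posterior: Gamma(shape = 7.8+25 = 32.8, rate = 1.0+4 = 5.0).
Mode = (α−1)/β = 31.8/5.0 = 6.3600.
Mean = α/β = 32.8/5.0 = 6.5600.

MAP estimate = 6.3600, posterior mean = 6.5600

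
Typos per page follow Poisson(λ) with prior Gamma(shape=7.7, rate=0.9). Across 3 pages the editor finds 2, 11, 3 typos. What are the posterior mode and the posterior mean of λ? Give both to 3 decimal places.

Σ counts = 16. Posterior: Gamma(shape = 7.7+16 = 23.7, rate = 0.9+3 = 3.9).
Mode = (α−1)/β = 22.7/3.9 = 5.821.
Mean = α/β = 23.7/3.9 = 6.077.

λ_MAP = 5.821, E[λ|data] = 6.077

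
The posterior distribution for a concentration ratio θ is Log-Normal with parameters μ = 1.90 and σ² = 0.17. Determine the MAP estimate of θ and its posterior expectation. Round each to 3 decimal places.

Mode = exp(μ − σ²) = exp(1.73) = 5.641.
Mean = exp(μ + σ²/2) = exp(1.985) = 7.279.
The mean is pulled above the mode by the posterior's right skew.

MAP = 5.641, posterior mean = 7.279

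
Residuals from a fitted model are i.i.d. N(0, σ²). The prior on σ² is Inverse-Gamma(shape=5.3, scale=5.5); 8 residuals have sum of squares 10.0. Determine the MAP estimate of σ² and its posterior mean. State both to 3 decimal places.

MAP = 1.019, posterior mean = 1.265

Posterior: Inverse-Gamma(shape = 5.3+8/2 = 9.3, scale = 5.5+10.0/2 = 10.5).
Mode = β/(α+1) = 10.5/10.3 = 1.019.
Mean = β/(α−1) = 10.5/8.3 = 1.265.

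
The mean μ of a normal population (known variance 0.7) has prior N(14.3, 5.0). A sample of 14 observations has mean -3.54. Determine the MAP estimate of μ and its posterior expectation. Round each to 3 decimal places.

MAP = -3.363; posterior mean = -3.363

Posterior for μ is Normal. Precision-weighted mean: (1/5.0·14.3 + 14/0.7·-3.54) / (1/5.0 + 14/0.7) = -3.363.
A Normal posterior is symmetric, so mode = mean.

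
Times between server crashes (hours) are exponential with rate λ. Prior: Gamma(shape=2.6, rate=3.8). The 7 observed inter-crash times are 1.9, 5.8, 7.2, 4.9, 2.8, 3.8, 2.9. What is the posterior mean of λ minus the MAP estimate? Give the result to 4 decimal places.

0.0302

Σ times = 29.3. Posterior: Gamma(shape = 2.6+7 = 9.6, rate = 3.8+29.3 = 33.1).
Mode = (α−1)/β = 8.6/33.1 = 0.2598.
Mean = α/β = 9.6/33.1 = 0.2900.
Difference = 0.2900 − 0.2598 = 0.0302.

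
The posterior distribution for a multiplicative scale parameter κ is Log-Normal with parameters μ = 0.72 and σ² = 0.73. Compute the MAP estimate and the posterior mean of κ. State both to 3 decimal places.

Mode = exp(μ − σ²) = exp(-0.01) = 0.990.
Mean = exp(μ + σ²/2) = exp(1.085) = 2.959.

MAP: 0.990. Posterior mean: 2.959.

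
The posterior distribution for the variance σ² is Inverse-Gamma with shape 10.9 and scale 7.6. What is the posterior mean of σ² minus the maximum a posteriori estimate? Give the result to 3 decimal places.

Mode = β/(α+1) = 7.6/11.9 = 0.639.
Mean = β/(α−1) = 7.6/9.9 = 0.768.
Difference = 0.768 − 0.639 = 0.129.

0.129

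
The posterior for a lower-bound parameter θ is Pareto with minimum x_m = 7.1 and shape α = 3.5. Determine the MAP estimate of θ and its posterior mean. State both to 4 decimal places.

The Pareto density is strictly decreasing on [x_m, ∞), so the mode is x_m = 7.1000.
Mean = α·x_m/(α−1) = 3.5·7.1/2.5 = 9.9400.
The posterior is right-skewed, so the mean exceeds the mode.

θ_MAP = 7.1000, E[θ|data] = 9.9400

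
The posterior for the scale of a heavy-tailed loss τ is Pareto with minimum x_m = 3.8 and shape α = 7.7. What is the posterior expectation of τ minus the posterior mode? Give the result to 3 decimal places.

0.567

The Pareto density is strictly decreasing on [x_m, ∞), so the mode is x_m = 3.800.
Mean = α·x_m/(α−1) = 7.7·3.8/6.7 = 4.367.
Difference = 4.367 − 3.800 = 0.567.
Right-skewed posterior ⇒ mode < mean.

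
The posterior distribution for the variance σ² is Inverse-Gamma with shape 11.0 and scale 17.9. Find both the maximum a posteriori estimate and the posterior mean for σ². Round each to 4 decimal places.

MAP = 1.4917, posterior mean = 1.7900

Mode = β/(α+1) = 17.9/12.0 = 1.4917.
Mean = β/(α−1) = 17.9/10.0 = 1.7900.
The posterior is right-skewed, so the mean exceeds the mode.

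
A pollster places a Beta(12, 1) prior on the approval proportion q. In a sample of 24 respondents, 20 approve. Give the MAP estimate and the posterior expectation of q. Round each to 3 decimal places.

MAP estimate = 0.886, posterior expectation = 0.865

Posterior: Beta(12+20, 1+4) = Beta(32, 5).
Mode = (32−1)/(32+5−2) = 31/35 = 0.886.
Mean = 32/(32+5) = 32/37 = 0.865.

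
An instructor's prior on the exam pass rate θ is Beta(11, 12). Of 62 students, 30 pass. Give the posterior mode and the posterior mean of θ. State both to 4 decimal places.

Posterior: Beta(11+30, 12+32) = Beta(41, 44).
Mode = (41−1)/(41+44−2) = 40/83 = 0.4819.
Mean = 41/(41+44) = 41/85 = 0.4824.

posterior mode = 0.4819, posterior mean = 0.4824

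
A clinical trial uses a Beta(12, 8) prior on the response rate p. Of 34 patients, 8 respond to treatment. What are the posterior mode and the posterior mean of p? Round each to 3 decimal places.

Posterior: Beta(12+8, 8+26) = Beta(20, 34).
Mode = (20−1)/(20+34−2) = 19/52 = 0.365.
Mean = 20/(20+34) = 20/54 = 0.370.
The posterior is right-skewed, so the mean exceeds the mode.

p_MAP = 0.365, E[p|data] = 0.370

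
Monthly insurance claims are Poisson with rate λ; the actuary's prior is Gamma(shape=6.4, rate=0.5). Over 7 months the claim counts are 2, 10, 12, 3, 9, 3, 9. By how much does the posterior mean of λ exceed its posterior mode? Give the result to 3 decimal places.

Σ counts = 48. Posterior: Gamma(shape = 6.4+48 = 54.4, rate = 0.5+7 = 7.5).
Mode = (α−1)/β = 53.4/7.5 = 7.120.
Mean = α/β = 54.4/7.5 = 7.253.
Difference = 7.253 − 7.120 = 0.133.

0.133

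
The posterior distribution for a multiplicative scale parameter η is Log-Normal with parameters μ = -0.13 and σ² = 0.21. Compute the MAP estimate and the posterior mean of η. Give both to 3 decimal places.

η_MAP = 0.712, E[η|data] = 0.975

Mode = exp(μ − σ²) = exp(-0.34) = 0.712.
Mean = exp(μ + σ²/2) = exp(-0.025) = 0.975.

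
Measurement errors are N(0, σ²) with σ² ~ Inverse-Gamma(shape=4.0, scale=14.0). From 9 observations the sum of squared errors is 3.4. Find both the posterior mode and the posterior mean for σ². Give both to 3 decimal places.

MAP: 1.653. Posterior mean: 2.093.

Posterior: Inverse-Gamma(shape = 4.0+9/2 = 8.5, scale = 14.0+3.4/2 = 15.7).
Mode = β/(α+1) = 15.7/9.5 = 1.653.
Mean = β/(α−1) = 15.7/7.5 = 2.093.
Mean > mode: the posterior has a right tail.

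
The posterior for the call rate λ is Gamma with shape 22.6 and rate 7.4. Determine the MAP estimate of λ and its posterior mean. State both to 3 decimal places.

λ_MAP = 2.919, E[λ|data] = 3.054

Mode = (α−1)/β = 21.6/7.4 = 2.919.
Mean = α/β = 22.6/7.4 = 3.054.
Mean > mode: the posterior has a right tail.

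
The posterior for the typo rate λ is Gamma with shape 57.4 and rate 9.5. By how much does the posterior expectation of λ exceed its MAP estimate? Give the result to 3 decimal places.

0.105

Mode = (α−1)/β = 56.4/9.5 = 5.937.
Mean = α/β = 57.4/9.5 = 6.042.
Difference = 6.042 − 5.937 = 0.105.
The mean is pulled above the mode by the posterior's right skew.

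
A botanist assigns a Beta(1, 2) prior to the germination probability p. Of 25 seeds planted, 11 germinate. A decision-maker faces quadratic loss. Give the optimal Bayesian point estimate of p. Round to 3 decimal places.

Posterior: Beta(1+11, 2+14) = Beta(12, 16).
Mode = (12−1)/(12+16−2) = 11/26 = 0.423.
Mean = 12/(12+16) = 12/28 = 0.429.
Quadratic loss ⇒ the optimal estimator is the posterior mean.

0.429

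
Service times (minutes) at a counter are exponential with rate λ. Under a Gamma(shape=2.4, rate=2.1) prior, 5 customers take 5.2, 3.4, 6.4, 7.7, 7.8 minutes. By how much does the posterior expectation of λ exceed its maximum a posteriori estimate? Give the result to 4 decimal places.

Σ times = 30.5. Posterior: Gamma(shape = 2.4+5 = 7.4, rate = 2.1+30.5 = 32.6).
Mode = (α−1)/β = 6.4/32.6 = 0.1963.
Mean = α/β = 7.4/32.6 = 0.2270.
Difference = 0.2270 − 0.1963 = 0.0307.

0.0307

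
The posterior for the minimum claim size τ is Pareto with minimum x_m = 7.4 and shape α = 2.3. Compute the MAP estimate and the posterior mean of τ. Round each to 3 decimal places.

The Pareto density is strictly decreasing on [x_m, ∞), so the mode is x_m = 7.400.
Mean = α·x_m/(α−1) = 2.3·7.4/1.3 = 13.092.
Right-skewed posterior ⇒ mode < mean.

MAP = 7.400; posterior mean = 13.092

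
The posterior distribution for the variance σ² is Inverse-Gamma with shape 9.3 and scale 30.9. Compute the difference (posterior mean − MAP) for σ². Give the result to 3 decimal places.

0.723

Mode = β/(α+1) = 30.9/10.3 = 3.000.
Mean = β/(α−1) = 30.9/8.3 = 3.723.
Difference = 3.723 − 3.000 = 0.723.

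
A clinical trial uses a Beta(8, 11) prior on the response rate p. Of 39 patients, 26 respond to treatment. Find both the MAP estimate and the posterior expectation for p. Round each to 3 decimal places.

MAP = 0.589; posterior mean = 0.586

Posterior: Beta(8+26, 11+13) = Beta(34, 24).
Mode = (34−1)/(34+24−2) = 33/56 = 0.589.
Mean = 34/(34+24) = 34/58 = 0.586.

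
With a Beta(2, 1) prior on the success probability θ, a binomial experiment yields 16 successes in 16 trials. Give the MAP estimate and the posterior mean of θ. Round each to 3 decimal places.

MAP = 1.000; posterior mean = 0.947

Posterior: Beta(2+16, 1+0) = Beta(18, 1).
Since β = 1 ≤ 1 and α > 1, the Beta density is monotone increasing on [0,1]; the mode is at 1.
Mean = 18/(18+1) = 0.947.
The mean is pulled below the mode by the posterior's left skew.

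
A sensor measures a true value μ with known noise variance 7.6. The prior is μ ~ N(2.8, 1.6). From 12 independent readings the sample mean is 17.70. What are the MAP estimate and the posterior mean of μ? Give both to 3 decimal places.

MAP = 13.475, posterior mean = 13.475

Posterior for μ is Normal. Precision-weighted mean: (1/1.6·2.8 + 12/7.6·17.70) / (1/1.6 + 12/7.6) = 13.475.
A Normal posterior is symmetric, so mode = mean.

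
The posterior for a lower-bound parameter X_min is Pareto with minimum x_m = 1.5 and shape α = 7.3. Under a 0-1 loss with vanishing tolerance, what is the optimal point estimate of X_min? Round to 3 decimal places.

1.500

The Pareto density is strictly decreasing on [x_m, ∞), so the mode is x_m = 1.500.
Mean = α·x_m/(α−1) = 7.3·1.5/6.3 = 1.738.
This is the posterior mode — the MAP estimate.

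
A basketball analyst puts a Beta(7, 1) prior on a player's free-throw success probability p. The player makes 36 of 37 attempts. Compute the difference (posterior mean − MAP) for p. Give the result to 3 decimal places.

-0.021

Posterior: Beta(7+36, 1+1) = Beta(43, 2).
Mode = (43−1)/(43+2−2) = 42/43 = 0.977.
Mean = 43/(43+2) = 43/45 = 0.956.
Difference = 0.956 − 0.977 = -0.021.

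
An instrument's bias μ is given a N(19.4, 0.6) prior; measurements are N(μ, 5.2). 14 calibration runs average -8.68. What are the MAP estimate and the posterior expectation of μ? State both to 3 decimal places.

Posterior for μ is Normal. Precision-weighted mean: (1/0.6·19.4 + 14/5.2·-8.68) / (1/0.6 + 14/5.2) = 2.056.
A Normal posterior is symmetric, so mode = mean.

MAP = 2.056, posterior mean = 2.056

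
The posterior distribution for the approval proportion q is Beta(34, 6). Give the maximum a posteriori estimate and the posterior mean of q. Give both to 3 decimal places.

MAP = 0.868; posterior mean = 0.850

Mode = (34−1)/(34+6−2) = 33/38 = 0.868.
Mean = 34/(34+6) = 34/40 = 0.850.
Mode > mean: the posterior has a left tail.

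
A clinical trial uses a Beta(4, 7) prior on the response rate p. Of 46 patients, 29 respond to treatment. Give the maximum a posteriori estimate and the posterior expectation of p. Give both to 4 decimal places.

MAP = 0.5818, posterior mean = 0.5789

Posterior: Beta(4+29, 7+17) = Beta(33, 24).
Mode = (33−1)/(33+24−2) = 32/55 = 0.5818.
Mean = 33/(33+24) = 33/57 = 0.5789.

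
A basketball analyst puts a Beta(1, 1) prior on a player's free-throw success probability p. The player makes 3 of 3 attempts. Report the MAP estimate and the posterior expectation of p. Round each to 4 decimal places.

MAP = 1.0000, posterior mean = 0.8000

Posterior: Beta(1+3, 1+0) = Beta(4, 1).
Since β = 1 ≤ 1 and α > 1, the Beta density is monotone increasing on [0,1]; the mode is at 1.
Mean = 4/(4+1) = 0.8000.
The posterior is left-skewed, so the mode exceeds the mean.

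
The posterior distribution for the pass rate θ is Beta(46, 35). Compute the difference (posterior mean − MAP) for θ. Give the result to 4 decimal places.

Mode = (46−1)/(46+35−2) = 45/79 = 0.5696.
Mean = 46/(46+35) = 46/81 = 0.5679.
Difference = 0.5679 − 0.5696 = -0.0017.
Mode > mean: the posterior has a left tail.

-0.0017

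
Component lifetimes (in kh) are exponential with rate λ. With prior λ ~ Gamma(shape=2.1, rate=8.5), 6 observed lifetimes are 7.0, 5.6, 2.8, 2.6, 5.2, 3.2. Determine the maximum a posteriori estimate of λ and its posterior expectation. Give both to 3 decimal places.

Σ times = 26.4. Posterior: Gamma(shape = 2.1+6 = 8.1, rate = 8.5+26.4 = 34.9).
Mode = (α−1)/β = 7.1/34.9 = 0.203.
Mean = α/β = 8.1/34.9 = 0.232.
The mean is pulled above the mode by the posterior's right skew.

MAP: 0.203. Posterior mean: 0.232.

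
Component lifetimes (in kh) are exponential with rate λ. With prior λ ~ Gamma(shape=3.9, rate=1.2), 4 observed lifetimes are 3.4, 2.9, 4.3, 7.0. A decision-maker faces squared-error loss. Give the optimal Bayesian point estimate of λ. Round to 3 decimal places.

0.420

Σ times = 17.6. Posterior: Gamma(shape = 3.9+4 = 7.9, rate = 1.2+17.6 = 18.8).
Mode = (α−1)/β = 6.9/18.8 = 0.367.
Mean = α/β = 7.9/18.8 = 0.420.
Squared-error loss ⇒ the optimal estimator is the posterior mean.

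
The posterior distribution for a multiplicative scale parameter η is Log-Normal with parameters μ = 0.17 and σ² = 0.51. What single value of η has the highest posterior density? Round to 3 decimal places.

0.712

Mode = exp(μ − σ²) = exp(-0.34) = 0.712.
Mean = exp(μ + σ²/2) = exp(0.425) = 1.530.
This is the posterior mode — the MAP estimate.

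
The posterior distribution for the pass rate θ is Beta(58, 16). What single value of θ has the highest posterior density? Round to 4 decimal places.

Mode = (58−1)/(58+16−2) = 57/72 = 0.7917.
Mean = 58/(58+16) = 58/74 = 0.7838.
This is the posterior mode — the MAP estimate.

0.7917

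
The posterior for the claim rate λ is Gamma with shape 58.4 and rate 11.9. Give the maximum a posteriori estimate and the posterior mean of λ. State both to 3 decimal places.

Mode = (α−1)/β = 57.4/11.9 = 4.824.
Mean = α/β = 58.4/11.9 = 4.908.
Mean > mode: the posterior has a right tail.

MAP: 4.824. Posterior mean: 4.908.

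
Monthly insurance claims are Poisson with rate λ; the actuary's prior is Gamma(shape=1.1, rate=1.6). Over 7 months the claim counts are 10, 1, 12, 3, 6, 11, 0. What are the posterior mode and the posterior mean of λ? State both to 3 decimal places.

Σ counts = 43. Posterior: Gamma(shape = 1.1+43 = 44.1, rate = 1.6+7 = 8.6).
Mode = (α−1)/β = 43.1/8.6 = 5.012.
Mean = α/β = 44.1/8.6 = 5.128.

MAP = 5.012; posterior mean = 5.128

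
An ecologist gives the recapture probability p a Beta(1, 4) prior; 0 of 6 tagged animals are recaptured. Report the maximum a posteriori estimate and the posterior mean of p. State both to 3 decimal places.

Posterior: Beta(1+0, 4+6) = Beta(1, 10).
Since α = 1 ≤ 1 and β > 1, the Beta density is monotone decreasing on [0,1]; the mode is at 0.
Mean = 1/(1+10) = 0.091.

MAP: 0.000. Posterior mean: 0.091.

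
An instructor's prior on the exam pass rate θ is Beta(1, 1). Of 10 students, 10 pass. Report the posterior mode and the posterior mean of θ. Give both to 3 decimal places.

posterior mode = 1.000, posterior mean = 0.917

Posterior: Beta(1+10, 1+0) = Beta(11, 1).
Since β = 1 ≤ 1 and α > 1, the Beta density is monotone increasing on [0,1]; the mode is at 1.
Mean = 11/(11+1) = 0.917.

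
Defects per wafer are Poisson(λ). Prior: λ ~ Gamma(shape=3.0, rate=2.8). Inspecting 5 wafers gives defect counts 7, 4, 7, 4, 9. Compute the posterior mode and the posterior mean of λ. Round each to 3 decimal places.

Σ counts = 31. Posterior: Gamma(shape = 3.0+31 = 34.0, rate = 2.8+5 = 7.8).
Mode = (α−1)/β = 33.0/7.8 = 4.231.
Mean = α/β = 34.0/7.8 = 4.359.

posterior mode = 4.231, posterior mean = 4.359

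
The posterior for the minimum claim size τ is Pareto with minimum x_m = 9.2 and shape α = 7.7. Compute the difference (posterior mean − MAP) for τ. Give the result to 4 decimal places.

1.3731

The Pareto density is strictly decreasing on [x_m, ∞), so the mode is x_m = 9.2000.
Mean = α·x_m/(α−1) = 7.7·9.2/6.7 = 10.5731.
Difference = 10.5731 − 9.2000 = 1.3731.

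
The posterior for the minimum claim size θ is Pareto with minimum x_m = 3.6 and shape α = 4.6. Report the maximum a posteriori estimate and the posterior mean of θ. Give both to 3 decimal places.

The Pareto density is strictly decreasing on [x_m, ∞), so the mode is x_m = 3.600.
Mean = α·x_m/(α−1) = 4.6·3.6/3.6 = 4.600.

MAP = 3.600; posterior mean = 4.600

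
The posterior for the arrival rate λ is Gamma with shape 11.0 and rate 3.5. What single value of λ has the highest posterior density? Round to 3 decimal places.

Mode = (α−1)/β = 10.0/3.5 = 2.857.
Mean = α/β = 11.0/3.5 = 3.143.
This is the posterior mode — the MAP estimate.

2.857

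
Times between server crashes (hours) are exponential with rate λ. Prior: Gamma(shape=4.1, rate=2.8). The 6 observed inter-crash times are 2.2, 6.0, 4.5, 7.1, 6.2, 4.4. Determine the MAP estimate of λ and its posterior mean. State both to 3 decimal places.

MAP = 0.274; posterior mean = 0.304

Σ times = 30.4. Posterior: Gamma(shape = 4.1+6 = 10.1, rate = 2.8+30.4 = 33.2).
Mode = (α−1)/β = 9.1/33.2 = 0.274.
Mean = α/β = 10.1/33.2 = 0.304.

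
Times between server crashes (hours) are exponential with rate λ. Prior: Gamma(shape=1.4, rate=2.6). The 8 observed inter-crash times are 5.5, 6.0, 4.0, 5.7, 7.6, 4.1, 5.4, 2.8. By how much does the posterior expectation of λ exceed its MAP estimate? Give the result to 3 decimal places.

Σ times = 41.1. Posterior: Gamma(shape = 1.4+8 = 9.4, rate = 2.6+41.1 = 43.7).
Mode = (α−1)/β = 8.4/43.7 = 0.192.
Mean = α/β = 9.4/43.7 = 0.215.
Difference = 0.215 − 0.192 = 0.023.
The posterior is right-skewed, so the mean exceeds the mode.

0.023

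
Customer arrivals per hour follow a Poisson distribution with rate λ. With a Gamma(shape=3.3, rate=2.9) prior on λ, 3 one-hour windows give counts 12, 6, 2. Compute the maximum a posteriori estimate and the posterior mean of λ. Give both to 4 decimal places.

MAP: 3.7797. Posterior mean: 3.9492.

Σ counts = 20. Posterior: Gamma(shape = 3.3+20 = 23.3, rate = 2.9+3 = 5.9).
Mode = (α−1)/β = 22.3/5.9 = 3.7797.
Mean = α/β = 23.3/5.9 = 3.9492.
The mean is pulled above the mode by the posterior's right skew.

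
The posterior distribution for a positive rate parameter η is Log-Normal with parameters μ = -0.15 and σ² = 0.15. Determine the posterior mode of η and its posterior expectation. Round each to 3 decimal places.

Mode = exp(μ − σ²) = exp(-0.30) = 0.741.
Mean = exp(μ + σ²/2) = exp(-0.075) = 0.928.
Mean > mode: the posterior has a right tail.

MAP: 0.741. Posterior mean: 0.928.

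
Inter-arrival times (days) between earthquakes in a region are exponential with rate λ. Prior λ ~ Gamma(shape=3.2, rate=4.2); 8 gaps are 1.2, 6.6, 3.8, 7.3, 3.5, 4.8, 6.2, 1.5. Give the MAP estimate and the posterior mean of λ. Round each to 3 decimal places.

λ_MAP = 0.261, E[λ|data] = 0.286

Σ times = 34.9. Posterior: Gamma(shape = 3.2+8 = 11.2, rate = 4.2+34.9 = 39.1).
Mode = (α−1)/β = 10.2/39.1 = 0.261.
Mean = α/β = 11.2/39.1 = 0.286.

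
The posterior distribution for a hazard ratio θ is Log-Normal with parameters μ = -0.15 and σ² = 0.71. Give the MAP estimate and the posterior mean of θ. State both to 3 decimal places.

MAP = 0.423, posterior mean = 1.228

Mode = exp(μ − σ²) = exp(-0.86) = 0.423.
Mean = exp(μ + σ²/2) = exp(0.205) = 1.228.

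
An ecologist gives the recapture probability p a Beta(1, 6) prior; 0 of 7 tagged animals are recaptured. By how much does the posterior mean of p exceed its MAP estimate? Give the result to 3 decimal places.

Posterior: Beta(1+0, 6+7) = Beta(1, 13).
Since α = 1 ≤ 1 and β > 1, the Beta density is monotone decreasing on [0,1]; the mode is at 0.
Mean = 1/(1+13) = 0.071.
Difference = 0.071 − 0.000 = 0.071.
The mean is pulled above the mode by the posterior's right skew.

0.071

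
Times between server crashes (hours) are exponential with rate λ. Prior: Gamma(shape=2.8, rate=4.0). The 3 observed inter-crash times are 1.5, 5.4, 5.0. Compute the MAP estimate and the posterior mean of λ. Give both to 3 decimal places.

MAP estimate = 0.302, posterior mean = 0.365

Σ times = 11.9. Posterior: Gamma(shape = 2.8+3 = 5.8, rate = 4.0+11.9 = 15.9).
Mode = (α−1)/β = 4.8/15.9 = 0.302.
Mean = α/β = 5.8/15.9 = 0.365.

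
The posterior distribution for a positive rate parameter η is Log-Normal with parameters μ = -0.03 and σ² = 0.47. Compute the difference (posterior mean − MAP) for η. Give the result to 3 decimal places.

Mode = exp(μ − σ²) = exp(-0.50) = 0.607.
Mean = exp(μ + σ²/2) = exp(0.205) = 1.228.
Difference = 1.228 − 0.607 = 0.621.

0.621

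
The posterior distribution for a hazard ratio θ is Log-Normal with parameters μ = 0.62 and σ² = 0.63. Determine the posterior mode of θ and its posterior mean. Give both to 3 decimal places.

Mode = exp(μ − σ²) = exp(-0.01) = 0.990.
Mean = exp(μ + σ²/2) = exp(0.935) = 2.547.

MAP: 0.990. Posterior mean: 2.547.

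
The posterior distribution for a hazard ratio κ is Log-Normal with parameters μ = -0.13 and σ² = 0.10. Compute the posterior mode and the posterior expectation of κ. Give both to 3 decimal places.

Mode = exp(μ − σ²) = exp(-0.23) = 0.795.
Mean = exp(μ + σ²/2) = exp(-0.080) = 0.923.
Right-skewed posterior ⇒ mode < mean.

MAP: 0.795. Posterior mean: 0.923.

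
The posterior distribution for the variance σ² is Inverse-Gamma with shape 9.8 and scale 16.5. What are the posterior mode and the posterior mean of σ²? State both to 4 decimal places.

Mode = β/(α+1) = 16.5/10.8 = 1.5278.
Mean = β/(α−1) = 16.5/8.8 = 1.8750.

MAP: 1.5278. Posterior mean: 1.8750.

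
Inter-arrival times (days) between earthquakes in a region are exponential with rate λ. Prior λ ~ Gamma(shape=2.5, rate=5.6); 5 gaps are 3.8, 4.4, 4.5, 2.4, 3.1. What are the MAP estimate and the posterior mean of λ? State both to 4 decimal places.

MAP estimate = 0.2731, posterior mean = 0.3151

Σ times = 18.2. Posterior: Gamma(shape = 2.5+5 = 7.5, rate = 5.6+18.2 = 23.8).
Mode = (α−1)/β = 6.5/23.8 = 0.2731.
Mean = α/β = 7.5/23.8 = 0.3151.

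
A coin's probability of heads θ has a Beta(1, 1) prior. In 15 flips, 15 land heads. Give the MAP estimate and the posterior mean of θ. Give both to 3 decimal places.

MAP = 1.000, posterior mean = 0.941

Posterior: Beta(1+15, 1+0) = Beta(16, 1).
Since β = 1 ≤ 1 and α > 1, the Beta density is monotone increasing on [0,1]; the mode is at 1.
Mean = 16/(16+1) = 0.941.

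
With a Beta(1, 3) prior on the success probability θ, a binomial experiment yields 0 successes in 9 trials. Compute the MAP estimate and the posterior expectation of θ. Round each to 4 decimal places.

Posterior: Beta(1+0, 3+9) = Beta(1, 12).
Since α = 1 ≤ 1 and β > 1, the Beta density is monotone decreasing on [0,1]; the mode is at 0.
Mean = 1/(1+12) = 0.0769.
Right-skewed posterior ⇒ mode < mean.

MAP: 0.0000. Posterior mean: 0.0769.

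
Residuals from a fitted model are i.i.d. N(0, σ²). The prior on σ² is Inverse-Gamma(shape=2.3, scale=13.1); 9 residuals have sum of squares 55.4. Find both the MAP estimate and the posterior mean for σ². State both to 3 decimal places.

Posterior: Inverse-Gamma(shape = 2.3+9/2 = 6.8, scale = 13.1+55.4/2 = 40.8).
Mode = β/(α+1) = 40.8/7.8 = 5.231.
Mean = β/(α−1) = 40.8/5.8 = 7.034.
The posterior is right-skewed, so the mean exceeds the mode.

MAP: 5.231. Posterior mean: 7.034.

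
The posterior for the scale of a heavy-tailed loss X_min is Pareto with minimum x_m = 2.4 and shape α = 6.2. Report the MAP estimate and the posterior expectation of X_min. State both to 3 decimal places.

X_min_MAP = 2.400, E[X_min|data] = 2.862

The Pareto density is strictly decreasing on [x_m, ∞), so the mode is x_m = 2.400.
Mean = α·x_m/(α−1) = 6.2·2.4/5.2 = 2.862.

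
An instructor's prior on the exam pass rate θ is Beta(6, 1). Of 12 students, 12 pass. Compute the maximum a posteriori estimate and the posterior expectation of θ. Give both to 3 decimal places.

Posterior: Beta(6+12, 1+0) = Beta(18, 1).
Since β = 1 ≤ 1 and α > 1, the Beta density is monotone increasing on [0,1]; the mode is at 1.
Mean = 18/(18+1) = 0.947.

MAP = 1.000, posterior mean = 0.947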